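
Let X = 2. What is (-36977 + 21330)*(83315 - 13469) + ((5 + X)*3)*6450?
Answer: -1092744912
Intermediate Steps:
(-36977 + 21330)*(83315 - 13469) + ((5 + X)*3)*6450 = (-36977 + 21330)*(83315 - 13469) + ((5 + 2)*3)*6450 = -15647*69846 + (7*3)*6450 = -1092880362 + 21*6450 = -1092880362 + 135450 = -1092744912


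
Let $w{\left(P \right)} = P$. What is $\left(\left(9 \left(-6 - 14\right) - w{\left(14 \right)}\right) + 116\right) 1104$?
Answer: $-86112$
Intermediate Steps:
$\left(\left(9 \left(-6 - 14\right) - w{\left(14 \right)}\right) + 116\right) 1104 = \left(\left(9 \left(-6 - 14\right) - 14\right) + 116\right) 1104 = \left(\left(9 \left(-20\right) - 14\right) + 116\right) 1104 = \left(\left(-180 - 14\right) + 116\right) 1104 = \left(-194 + 116\right) 1104 = \left(-78\right) 1104 = -86112$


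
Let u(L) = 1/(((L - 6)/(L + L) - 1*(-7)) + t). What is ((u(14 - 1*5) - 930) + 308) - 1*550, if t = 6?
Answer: -92582/79 ≈ -1171.9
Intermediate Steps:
u(L) = 1/(13 + (-6 + L)/(2*L)) (u(L) = 1/(((L - 6)/(L + L) - 1*(-7)) + 6) = 1/(((-6 + L)/((2*L)) + 7) + 6) = 1/(((-6 + L)*(1/(2*L)) + 7) + 6) = 1/(((-6 + L)/(2*L) + 7) + 6) = 1/((7 + (-6 + L)/(2*L)) + 6) = 1/(13 + (-6 + L)/(2*L)))
((u(14 - 1*5) - 930) + 308) - 1*550 = ((2*(14 - 1*5)/(3*(-2 + 9*(14 - 1*5))) - 930) + 308) - 1*550 = ((2*(14 - 5)/(3*(-2 + 9*(14 - 5))) - 930) + 308) - 550 = (((2/3)*9/(-2 + 9*9) - 930) + 308) - 550 = (((2/3)*9/(-2 + 81) - 930) + 308) - 550 = (((2/3)*9/79 - 930) + 308) - 550 = (((2/3)*9*(1/79) - 930) + 308) - 550 = ((6/79 - 930) + 308) - 550 = (-73464/79 + 308) - 550 = -49132/79 - 550 = -92582/79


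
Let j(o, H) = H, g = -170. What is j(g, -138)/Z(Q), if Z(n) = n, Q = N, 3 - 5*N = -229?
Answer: -345/116 ≈ -2.9741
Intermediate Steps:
N = 232/5 (N = 3/5 - 1/5*(-229) = 3/5 + 229/5 = 232/5 ≈ 46.400)
Q = 232/5 ≈ 46.400
j(g, -138)/Z(Q) = -138/232/5 = -138*5/232 = -345/116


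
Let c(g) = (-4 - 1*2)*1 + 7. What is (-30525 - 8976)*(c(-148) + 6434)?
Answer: -254188935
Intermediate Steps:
c(g) = 1 (c(g) = (-4 - 2)*1 + 7 = -6*1 + 7 = -6 + 7 = 1)
(-30525 - 8976)*(c(-148) + 6434) = (-30525 - 8976)*(1 + 6434) = -39501*6435 = -254188935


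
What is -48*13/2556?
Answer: -52/213 ≈ -0.24413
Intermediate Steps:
-48*13/2556 = -624*1/2556 = -52/213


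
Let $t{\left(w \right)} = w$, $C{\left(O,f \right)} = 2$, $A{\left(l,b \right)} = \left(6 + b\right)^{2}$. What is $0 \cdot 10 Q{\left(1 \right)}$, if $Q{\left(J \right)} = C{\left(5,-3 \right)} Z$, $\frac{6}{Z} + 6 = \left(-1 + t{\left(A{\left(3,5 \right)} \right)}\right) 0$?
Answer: $0$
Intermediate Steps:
$Z = -1$ ($Z = \frac{6}{-6 + \left(-1 + \left(6 + 5\right)^{2}\right) 0} = \frac{6}{-6 + \left(-1 + 11^{2}\right) 0} = \frac{6}{-6 + \left(-1 + 121\right) 0} = \frac{6}{-6 + 120 \cdot 0} = \frac{6}{-6 + 0} = \frac{6}{-6} = 6 \left(- \frac{1}{6}\right) = -1$)
$Q{\left(J \right)} = -2$ ($Q{\left(J \right)} = 2 \left(-1\right) = -2$)
$0 \cdot 10 Q{\left(1 \right)} = 0 \cdot 10 \left(-2\right) = 0 \left(-2\right) = 0$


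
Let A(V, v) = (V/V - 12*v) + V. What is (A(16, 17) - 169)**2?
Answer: 126736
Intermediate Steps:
A(V, v) = 1 + V - 12*v (A(V, v) = (1 - 12*v) + V = 1 + V - 12*v)
(A(16, 17) - 169)**2 = ((1 + 16 - 12*17) - 169)**2 = ((1 + 16 - 204) - 169)**2 = (-187 - 169)**2 = (-356)**2 = 126736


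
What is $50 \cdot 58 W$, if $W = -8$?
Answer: $-23200$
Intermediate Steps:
$50 \cdot 58 W = 50 \cdot 58 \left(-8\right) = 2900 \left(-8\right) = -23200$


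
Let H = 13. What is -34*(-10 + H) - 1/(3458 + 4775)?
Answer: -839767/8233 ≈ -102.00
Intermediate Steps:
-34*(-10 + H) - 1/(3458 + 4775) = -34*(-10 + 13) - 1/(3458 + 4775) = -34*3 - 1/8233 = -102 - 1*1/8233 = -102 - 1/8233 = -839767/8233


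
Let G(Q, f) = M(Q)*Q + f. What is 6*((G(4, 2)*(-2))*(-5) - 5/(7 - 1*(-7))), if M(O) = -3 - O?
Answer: -10935/7 ≈ -1562.1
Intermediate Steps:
G(Q, f) = f + Q*(-3 - Q) (G(Q, f) = (-3 - Q)*Q + f = Q*(-3 - Q) + f = f + Q*(-3 - Q))
6*((G(4, 2)*(-2))*(-5) - 5/(7 - 1*(-7))) = 6*(((2 - 1*4*(3 + 4))*(-2))*(-5) - 5/(7 - 1*(-7))) = 6*(((2 - 1*4*7)*(-2))*(-5) - 5/(7 + 7)) = 6*(((2 - 28)*(-2))*(-5) - 5/14) = 6*(-26*(-2)*(-5) - 5*1/14) = 6*(52*(-5) - 5/14) = 6*(-260 - 5/14) = 6*(-3645/14) = -10935/7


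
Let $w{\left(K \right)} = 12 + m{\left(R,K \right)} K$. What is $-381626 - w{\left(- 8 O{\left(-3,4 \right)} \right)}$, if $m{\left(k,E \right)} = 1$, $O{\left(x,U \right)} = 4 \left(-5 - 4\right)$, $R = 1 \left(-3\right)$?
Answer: $-381926$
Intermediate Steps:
$R = -3$
$O{\left(x,U \right)} = -36$ ($O{\left(x,U \right)} = 4 \left(-9\right) = -36$)
$w{\left(K \right)} = 12 + K$ ($w{\left(K \right)} = 12 + 1 K = 12 + K$)
$-381626 - w{\left(- 8 O{\left(-3,4 \right)} \right)} = -381626 - \left(12 - -288\right) = -381626 - \left(12 + 288\right) = -381626 - 300 = -381926$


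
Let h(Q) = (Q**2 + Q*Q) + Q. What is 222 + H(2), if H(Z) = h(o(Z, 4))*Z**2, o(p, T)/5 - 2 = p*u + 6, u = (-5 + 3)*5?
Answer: 28782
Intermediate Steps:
u = -10 (u = -2*5 = -10)
o(p, T) = 40 - 50*p (o(p, T) = 10 + 5*(p*(-10) + 6) = 10 + 5*(-10*p + 6) = 10 + 5*(6 - 10*p) = 10 + (30 - 50*p) = 40 - 50*p)
h(Q) = Q + 2*Q**2 (h(Q) = (Q**2 + Q**2) + Q = 2*Q**2 + Q = Q + 2*Q**2)
H(Z) = Z**2*(40 - 50*Z)*(81 - 100*Z) (H(Z) = ((40 - 50*Z)*(1 + 2*(40 - 50*Z)))*Z**2 = ((40 - 50*Z)*(1 + (80 - 100*Z)))*Z**2 = ((40 - 50*Z)*(81 - 100*Z))*Z**2 = Z**2*(40 - 50*Z)*(81 - 100*Z))
222 + H(2) = 222 + 10*2**2*(4 - 5*2)*(81 - 100*2) = 222 + 10*4*(4 - 10)*(81 - 200) = 222 + 10*4*(-6)*(-119) = 222 + 28560 = 28782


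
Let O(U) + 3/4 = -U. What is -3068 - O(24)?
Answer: -12173/4 ≈ -3043.3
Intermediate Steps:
O(U) = -¾ - U
-3068 - O(24) = -3068 - (-¾ - 1*24) = -3068 - (-¾ - 24) = -3068 - 1*(-99/4) = -3068 + 99/4 = -12173/4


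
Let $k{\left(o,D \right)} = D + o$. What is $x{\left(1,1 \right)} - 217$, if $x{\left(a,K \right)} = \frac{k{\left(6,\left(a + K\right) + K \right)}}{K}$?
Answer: $-208$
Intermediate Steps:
$x{\left(a,K \right)} = \frac{6 + a + 2 K}{K}$ ($x{\left(a,K \right)} = \frac{\left(\left(a + K\right) + K\right) + 6}{K} = \frac{\left(\left(K + a\right) + K\right) + 6}{K} = \frac{\left(a + 2 K\right) + 6}{K} = \frac{6 + a + 2 K}{K}$)
$x{\left(1,1 \right)} - 217 = \frac{6 + 1 + 2 \cdot 1}{1} - 217 = 1 \left(6 + 1 + 2\right) - 217 = 1 \cdot 9 - 217 = 9 - 217 = -208$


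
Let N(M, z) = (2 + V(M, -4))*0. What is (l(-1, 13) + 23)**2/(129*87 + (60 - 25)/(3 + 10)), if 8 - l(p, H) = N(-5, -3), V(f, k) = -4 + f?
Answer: 12493/145934 ≈ 0.085607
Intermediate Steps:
N(M, z) = 0 (N(M, z) = (2 + (-4 + M))*0 = (-2 + M)*0 = 0)
l(p, H) = 8 (l(p, H) = 8 - 1*0 = 8 + 0 = 8)
(l(-1, 13) + 23)**2/(129*87 + (60 - 25)/(3 + 10)) = (8 + 23)**2/(129*87 + (60 - 25)/(3 + 10)) = 31**2/(11223 + 35/13) = 961/(11223 + 35*(1/13)) = 961/(11223 + 35/13) = 961/(145934/13) = 961*(13/145934) = 12493/145934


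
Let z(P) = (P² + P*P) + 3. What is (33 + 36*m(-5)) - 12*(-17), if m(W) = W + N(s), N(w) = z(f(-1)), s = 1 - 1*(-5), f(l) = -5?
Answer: 1965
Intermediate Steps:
z(P) = 3 + 2*P² (z(P) = (P² + P²) + 3 = 2*P² + 3 = 3 + 2*P²)
s = 6 (s = 1 + 5 = 6)
N(w) = 53 (N(w) = 3 + 2*(-5)² = 3 + 2*25 = 3 + 50 = 53)
m(W) = 53 + W (m(W) = W + 53 = 53 + W)
(33 + 36*m(-5)) - 12*(-17) = (33 + 36*(53 - 5)) - 12*(-17) = (33 + 36*48) + 204 = (33 + 1728) + 204 = 1761 + 204 = 1965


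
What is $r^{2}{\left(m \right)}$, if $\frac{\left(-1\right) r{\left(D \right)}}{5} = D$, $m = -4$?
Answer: $400$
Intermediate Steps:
$r{\left(D \right)} = - 5 D$
$r^{2}{\left(m \right)} = \left(\left(-5\right) \left(-4\right)\right)^{2} = 20^{2} = 400$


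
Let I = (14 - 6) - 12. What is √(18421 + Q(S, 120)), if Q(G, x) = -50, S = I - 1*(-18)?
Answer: √18371 ≈ 135.54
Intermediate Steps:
I = -4 (I = 8 - 12 = -4)
S = 14 (S = -4 - 1*(-18) = -4 + 18 = 14)
√(18421 + Q(S, 120)) = √(18421 - 50) = √18371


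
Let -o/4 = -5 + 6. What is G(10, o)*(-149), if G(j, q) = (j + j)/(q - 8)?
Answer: 745/3 ≈ 248.33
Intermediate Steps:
o = -4 (o = -4*(-5 + 6) = -4*1 = -4)
G(j, q) = 2*j/(-8 + q) (G(j, q) = (2*j)/(-8 + q) = 2*j/(-8 + q))
G(10, o)*(-149) = (2*10/(-8 - 4))*(-149) = (2*10/(-12))*(-149) = (2*10*(-1/12))*(-149) = -5/3*(-149) = 745/3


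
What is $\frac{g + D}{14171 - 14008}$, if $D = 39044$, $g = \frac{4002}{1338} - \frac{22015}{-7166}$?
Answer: $\frac{62402703859}{260476934} \approx 239.57$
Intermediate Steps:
$g = \frac{9689067}{1598018}$ ($g = 4002 \cdot \frac{1}{1338} - - \frac{22015}{7166} = \frac{667}{223} + \frac{22015}{7166} = \frac{9689067}{1598018} \approx 6.0632$)
$\frac{g + D}{14171 - 14008} = \frac{\frac{9689067}{1598018} + 39044}{14171 - 14008} = \frac{62402703859}{1598018 \cdot 163} = \frac{62402703859}{1598018} \cdot \frac{1}{163} = \frac{62402703859}{260476934}$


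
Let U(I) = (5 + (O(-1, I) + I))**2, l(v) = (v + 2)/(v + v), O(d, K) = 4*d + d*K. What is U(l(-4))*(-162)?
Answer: -162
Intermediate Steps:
O(d, K) = 4*d + K*d
l(v) = (2 + v)/(2*v) (l(v) = (2 + v)/((2*v)) = (2 + v)*(1/(2*v)) = (2 + v)/(2*v))
U(I) = 1 (U(I) = (5 + (-(4 + I) + I))**2 = (5 + ((-4 - I) + I))**2 = (5 - 4)**2 = 1**2 = 1)
U(l(-4))*(-162) = 1*(-162) = -162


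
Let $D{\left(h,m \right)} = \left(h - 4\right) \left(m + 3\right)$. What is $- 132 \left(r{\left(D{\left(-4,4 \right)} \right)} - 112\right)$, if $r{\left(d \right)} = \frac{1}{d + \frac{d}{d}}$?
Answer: $\frac{73932}{5} \approx 14786.0$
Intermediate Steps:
$D{\left(h,m \right)} = \left(-4 + h\right) \left(3 + m\right)$
$r{\left(d \right)} = \frac{1}{1 + d}$ ($r{\left(d \right)} = \frac{1}{d + 1} = \frac{1}{1 + d}$)
$- 132 \left(r{\left(D{\left(-4,4 \right)} \right)} - 112\right) = - 132 \left(\frac{1}{1 - 56} - 112\right) = - 132 \left(\frac{1}{-55} - 112\right) = - 132 \left(- \frac{1}{55} - 112\right) = \left(-132\right) \left(- \frac{6161}{55}\right) = \frac{73932}{5}$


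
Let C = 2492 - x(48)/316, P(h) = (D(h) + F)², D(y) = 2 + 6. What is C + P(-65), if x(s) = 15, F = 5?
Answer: 840861/316 ≈ 2661.0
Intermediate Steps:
D(y) = 8
P(h) = 169 (P(h) = (8 + 5)² = 13² = 169)
C = 787457/316 (C = 2492 - 15/316 = 787457/316 ≈ 2492.0)
C + P(-65) = 787457/316 + 169 = 840861/316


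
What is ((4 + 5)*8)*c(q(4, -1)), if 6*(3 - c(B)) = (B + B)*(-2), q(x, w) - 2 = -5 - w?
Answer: 120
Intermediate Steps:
q(x, w) = -3 - w (q(x, w) = 2 + (-5 - w) = -3 - w)
c(B) = 3 + 2*B/3 (c(B) = 3 - (B + B)*(-2)/6 = 3 - 2*B*(-2)/6 = 3 - (-2)*B/3 = 3 + 2*B/3)
((4 + 5)*8)*c(q(4, -1)) = ((4 + 5)*8)*(3 + 2*(-3 - 1*(-1))/3) = (9*8)*(3 + 2*(-3 + 1)/3) = 72*(3 + (2/3)*(-2)) = 72*(3 - 4/3) = 72*(5/3) = 120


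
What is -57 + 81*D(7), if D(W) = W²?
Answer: 3912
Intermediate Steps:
-57 + 81*D(7) = -57 + 81*7² = -57 + 81*49 = -57 + 3969 = 3912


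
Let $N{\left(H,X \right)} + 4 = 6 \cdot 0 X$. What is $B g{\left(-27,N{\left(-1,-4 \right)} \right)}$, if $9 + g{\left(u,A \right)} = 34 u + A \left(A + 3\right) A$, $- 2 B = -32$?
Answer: $-15088$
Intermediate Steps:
$N{\left(H,X \right)} = -4$ ($N{\left(H,X \right)} = -4 + 6 \cdot 0 X = -4 + 0 X = -4 + 0 = -4$)
$B = 16$ ($B = \left(- \frac{1}{2}\right) \left(-32\right) = 16$)
$g{\left(u,A \right)} = -9 + 34 u + A^{2} \left(3 + A\right)$ ($g{\left(u,A \right)} = -9 + \left(34 u + A \left(A + 3\right) A\right) = -9 + \left(34 u + A \left(3 + A\right) A\right) = -9 + \left(34 u + A^{2} \left(3 + A\right)\right) = -9 + 34 u + A^{2} \left(3 + A\right)$)
$B g{\left(-27,N{\left(-1,-4 \right)} \right)} = 16 \left(-9 + \left(-4\right)^{3} + 3 \left(-4\right)^{2} + 34 \left(-27\right)\right) = 16 \left(-9 - 64 + 3 \cdot 16 - 918\right) = 16 \left(-9 - 64 + 48 - 918\right) = 16 \left(-943\right) = -15088$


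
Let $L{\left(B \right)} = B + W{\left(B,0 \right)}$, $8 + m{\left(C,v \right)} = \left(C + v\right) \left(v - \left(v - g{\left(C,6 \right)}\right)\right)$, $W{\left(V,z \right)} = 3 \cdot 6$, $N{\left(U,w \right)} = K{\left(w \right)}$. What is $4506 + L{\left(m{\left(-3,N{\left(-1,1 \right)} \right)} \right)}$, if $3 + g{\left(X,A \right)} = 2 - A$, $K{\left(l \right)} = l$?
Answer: $4530$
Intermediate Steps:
$N{\left(U,w \right)} = w$
$g{\left(X,A \right)} = -1 - A$ ($g{\left(X,A \right)} = -3 - \left(-2 + A\right) = -1 - A$)
$W{\left(V,z \right)} = 18$
$m{\left(C,v \right)} = -8 - 7 C - 7 v$ ($m{\left(C,v \right)} = -8 + \left(C + v\right) \left(v - \left(7 + v\right)\right) = -8 + \left(C + v\right) \left(-7\right) = -8 - \left(7 C + 7 v\right) = -8 - 7 C - 7 v$)
$L{\left(B \right)} = 18 + B$ ($L{\left(B \right)} = B + 18 = 18 + B$)
$4506 + L{\left(m{\left(-3,N{\left(-1,1 \right)} \right)} \right)} = 4506 + \left(18 - -6\right) = 4506 + \left(18 + 6\right) = 4506 + 24 = 4530$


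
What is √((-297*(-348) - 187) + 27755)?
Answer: 2*√32731 ≈ 361.83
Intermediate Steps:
√((-297*(-348) - 187) + 27755) = √((103356 - 187) + 27755) = √(103169 + 27755) = √130924 = 2*√32731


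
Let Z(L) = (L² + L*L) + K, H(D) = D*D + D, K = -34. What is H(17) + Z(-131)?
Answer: 34594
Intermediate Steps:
H(D) = D + D² (H(D) = D² + D = D + D²)
Z(L) = -34 + 2*L² (Z(L) = (L² + L*L) - 34 = (L² + L²) - 34 = 2*L² - 34 = -34 + 2*L²)
H(17) + Z(-131) = 17*(1 + 17) + (-34 + 2*(-131)²) = 17*18 + (-34 + 2*17161) = 306 + (-34 + 34322) = 306 + 34288 = 34594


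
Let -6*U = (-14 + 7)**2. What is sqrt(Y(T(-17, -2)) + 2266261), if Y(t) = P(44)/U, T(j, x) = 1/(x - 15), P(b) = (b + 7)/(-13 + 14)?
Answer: sqrt(111046483)/7 ≈ 1505.4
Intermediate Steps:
P(b) = 7 + b (P(b) = (7 + b)/1 = (7 + b)*1 = 7 + b)
T(j, x) = 1/(-15 + x)
U = -49/6 (U = -(-14 + 7)**2/6 = -1/6*(-7)**2 = -1/6*49 = -49/6 ≈ -8.1667)
Y(t) = -306/49 (Y(t) = (7 + 44)/(-49/6) = 51*(-6/49) = -306/49)
sqrt(Y(T(-17, -2)) + 2266261) = sqrt(-306/49 + 2266261) = sqrt(111046483/49) = sqrt(111046483)/7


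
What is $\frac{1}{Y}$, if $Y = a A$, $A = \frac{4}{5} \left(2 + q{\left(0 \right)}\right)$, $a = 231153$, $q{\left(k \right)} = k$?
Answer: $\frac{5}{1849224} \approx 2.7038 \cdot 10^{-6}$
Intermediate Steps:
$A = \frac{8}{5}$ ($A = \frac{4}{5} \left(2 + 0\right) = 4 \cdot \frac{1}{5} \cdot 2 = \frac{4}{5} \cdot 2 = \frac{8}{5} \approx 1.6$)
$Y = \frac{1849224}{5}$ ($Y = 231153 \cdot \frac{8}{5} = \frac{1849224}{5} \approx 3.6985 \cdot 10^{5}$)
$\frac{1}{Y} = \frac{1}{\frac{1849224}{5}} = \frac{5}{1849224}$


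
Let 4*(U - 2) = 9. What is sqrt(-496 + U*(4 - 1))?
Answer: I*sqrt(1933)/2 ≈ 21.983*I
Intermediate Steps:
U = 17/4 (U = 2 + (1/4)*9 = 2 + 9/4 = 17/4 ≈ 4.2500)
sqrt(-496 + U*(4 - 1)) = sqrt(-496 + 17*(4 - 1)/4) = sqrt(-496 + (17/4)*3) = sqrt(-496 + 51/4) = sqrt(-1933/4) = I*sqrt(1933)/2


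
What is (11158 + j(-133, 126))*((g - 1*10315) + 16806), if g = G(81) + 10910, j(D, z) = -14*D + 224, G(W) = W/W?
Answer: 230472088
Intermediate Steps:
G(W) = 1
j(D, z) = 224 - 14*D
g = 10911 (g = 1 + 10910 = 10911)
(11158 + j(-133, 126))*((g - 1*10315) + 16806) = (11158 + (224 - 14*(-133)))*((10911 - 1*10315) + 16806) = (11158 + (224 + 1862))*((10911 - 10315) + 16806) = (11158 + 2086)*(596 + 16806) = 13244*17402 = 230472088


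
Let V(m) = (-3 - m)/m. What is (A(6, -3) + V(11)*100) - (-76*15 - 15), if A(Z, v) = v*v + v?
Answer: 11371/11 ≈ 1033.7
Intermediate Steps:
A(Z, v) = v + v**2 (A(Z, v) = v**2 + v = v + v**2)
V(m) = (-3 - m)/m
(A(6, -3) + V(11)*100) - (-76*15 - 15) = (-3*(1 - 3) + ((-3 - 1*11)/11)*100) - (-76*15 - 15) = (-3*(-2) + ((-3 - 11)/11)*100) - (-1140 - 15) = (6 + ((1/11)*(-14))*100) - 1*(-1155) = (6 - 14/11*100) + 1155 = (6 - 1400/11) + 1155 = -1334/11 + 1155 = 11371/11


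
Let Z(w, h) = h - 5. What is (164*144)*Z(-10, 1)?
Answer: -94464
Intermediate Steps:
Z(w, h) = -5 + h
(164*144)*Z(-10, 1) = (164*144)*(-5 + 1) = 23616*(-4) = -94464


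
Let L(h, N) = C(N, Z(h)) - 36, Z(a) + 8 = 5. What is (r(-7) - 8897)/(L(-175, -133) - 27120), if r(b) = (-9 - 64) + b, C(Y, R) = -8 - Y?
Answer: 8977/27031 ≈ 0.33210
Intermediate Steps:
Z(a) = -3 (Z(a) = -8 + 5 = -3)
L(h, N) = -44 - N (L(h, N) = (-8 - N) - 36 = -44 - N)
r(b) = -73 + b
(r(-7) - 8897)/(L(-175, -133) - 27120) = ((-73 - 7) - 8897)/((-44 - 1*(-133)) - 27120) = (-80 - 8897)/((-44 + 133) - 27120) = -8977/(89 - 27120) = -8977/(-27031) = -8977*(-1/27031) = 8977/27031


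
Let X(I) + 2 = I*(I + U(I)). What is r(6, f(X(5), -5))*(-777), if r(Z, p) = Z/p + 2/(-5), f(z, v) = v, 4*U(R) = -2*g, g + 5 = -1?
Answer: 6216/5 ≈ 1243.2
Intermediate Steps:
g = -6 (g = -5 - 1 = -6)
U(R) = 3 (U(R) = (-2*(-6))/4 = (¼)*12 = 3)
X(I) = -2 + I*(3 + I) (X(I) = -2 + I*(I + 3) = -2 + I*(3 + I))
r(Z, p) = -⅖ + Z/p (r(Z, p) = Z/p + 2*(-⅕) = Z/p - ⅖ = -⅖ + Z/p)
r(6, f(X(5), -5))*(-777) = (-⅖ + 6/(-5))*(-777) = (-⅖ + 6*(-⅕))*(-777) = (-⅖ - 6/5)*(-777) = -8/5*(-777) = 6216/5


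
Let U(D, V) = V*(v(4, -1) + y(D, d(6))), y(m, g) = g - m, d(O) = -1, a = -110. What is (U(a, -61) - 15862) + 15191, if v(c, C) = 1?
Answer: -7381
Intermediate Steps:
U(D, V) = -D*V (U(D, V) = V*(1 + (-1 - D)) = V*(-D) = -D*V)
(U(a, -61) - 15862) + 15191 = (-1*(-110)*(-61) - 15862) + 15191 = (-6710 - 15862) + 15191 = -22572 + 15191 = -7381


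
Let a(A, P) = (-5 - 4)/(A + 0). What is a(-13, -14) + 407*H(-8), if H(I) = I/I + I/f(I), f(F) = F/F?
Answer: -37028/13 ≈ -2848.3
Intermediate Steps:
f(F) = 1
a(A, P) = -9/A
H(I) = 1 + I (H(I) = I/I + I/1 = 1 + I*1 = 1 + I)
a(-13, -14) + 407*H(-8) = -9/(-13) + 407*(1 - 8) = -9*(-1/13) + 407*(-7) = 9/13 - 2849 = -37028/13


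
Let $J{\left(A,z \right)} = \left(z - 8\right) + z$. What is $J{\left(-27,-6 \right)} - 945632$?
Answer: $-945652$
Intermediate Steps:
$J{\left(A,z \right)} = -8 + 2 z$ ($J{\left(A,z \right)} = \left(z - 8\right) + z = \left(-8 + z\right) + z = -8 + 2 z$)
$J{\left(-27,-6 \right)} - 945632 = \left(-8 + 2 \left(-6\right)\right) - 945632 = \left(-8 - 12\right) - 945632 = -20 - 945632 = -945652$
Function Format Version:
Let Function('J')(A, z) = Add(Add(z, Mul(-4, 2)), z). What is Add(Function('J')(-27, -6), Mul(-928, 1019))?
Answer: -945652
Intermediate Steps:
Function('J')(A, z) = Add(-8, Mul(2, z)) (Function('J')(A, z) = Add(Add(z, -8), z) = Add(Add(-8, z), z) = Add(-8, Mul(2, z)))
Add(Function('J')(-27, -6), Mul(-928, 1019)) = Add(Add(-8, Mul(2, -6)), Mul(-928, 1019)) = Add(Add(-8, -12), -945632) = Add(-20, -945632) = -945652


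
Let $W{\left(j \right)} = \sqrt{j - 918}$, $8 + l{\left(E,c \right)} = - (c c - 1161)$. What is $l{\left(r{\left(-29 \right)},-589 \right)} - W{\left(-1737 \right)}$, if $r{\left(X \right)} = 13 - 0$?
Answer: $-345768 - 3 i \sqrt{295} \approx -3.4577 \cdot 10^{5} - 51.527 i$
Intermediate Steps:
$r{\left(X \right)} = 13$ ($r{\left(X \right)} = 13 + 0 = 13$)
$l{\left(E,c \right)} = 1153 - c^{2}$ ($l{\left(E,c \right)} = -8 - \left(c c - 1161\right) = -8 - \left(c^{2} - 1161\right) = -8 - \left(-1161 + c^{2}\right) = 1153 - c^{2}$)
$W{\left(j \right)} = \sqrt{-918 + j}$
$l{\left(r{\left(-29 \right)},-589 \right)} - W{\left(-1737 \right)} = \left(1153 - \left(-589\right)^{2}\right) - \sqrt{-918 - 1737} = \left(1153 - 346921\right) - \sqrt{-2655} = \left(1153 - 346921\right) - 3 i \sqrt{295} = -345768 - 3 i \sqrt{295}$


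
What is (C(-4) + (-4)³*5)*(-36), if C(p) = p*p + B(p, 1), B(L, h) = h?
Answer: 10908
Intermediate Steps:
C(p) = 1 + p² (C(p) = p*p + 1 = p² + 1 = 1 + p²)
(C(-4) + (-4)³*5)*(-36) = ((1 + (-4)²) + (-4)³*5)*(-36) = ((1 + 16) - 64*5)*(-36) = (17 - 320)*(-36) = -303*(-36) = 10908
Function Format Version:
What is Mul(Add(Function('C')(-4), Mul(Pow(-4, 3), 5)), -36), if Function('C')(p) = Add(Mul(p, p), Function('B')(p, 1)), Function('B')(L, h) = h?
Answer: 10908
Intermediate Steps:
Function('C')(p) = Add(1, Pow(p, 2)) (Function('C')(p) = Add(Mul(p, p), 1) = Add(Pow(p, 2), 1) = Add(1, Pow(p, 2)))
Mul(Add(Function('C')(-4), Mul(Pow(-4, 3), 5)), -36) = Mul(Add(Add(1, Pow(-4, 2)), Mul(Pow(-4, 3), 5)), -36) = Mul(Add(Add(1, 16), Mul(-64, 5)), -36) = Mul(Add(17, -320), -36) = Mul(-303, -36) = 10908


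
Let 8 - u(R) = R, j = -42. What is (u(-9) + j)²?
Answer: 625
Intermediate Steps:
u(R) = 8 - R
(u(-9) + j)² = ((8 - 1*(-9)) - 42)² = ((8 + 9) - 42)² = (17 - 42)² = (-25)² = 625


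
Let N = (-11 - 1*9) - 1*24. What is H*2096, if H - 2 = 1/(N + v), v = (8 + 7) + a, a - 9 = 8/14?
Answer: 69430/17 ≈ 4084.1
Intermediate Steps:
a = 67/7 (a = 9 + 8/14 = 9 + 8*(1/14) = 9 + 4/7 = 67/7 ≈ 9.5714)
v = 172/7 (v = (8 + 7) + 67/7 = 15 + 67/7 = 172/7 ≈ 24.571)
N = -44 (N = (-11 - 9) - 24 = -20 - 24 = -44)
H = 265/136 (H = 2 + 1/(-44 + 172/7) = 2 + 1/(-136/7) = 2 - 7/136 = 265/136 ≈ 1.9485)
H*2096 = (265/136)*2096 = 69430/17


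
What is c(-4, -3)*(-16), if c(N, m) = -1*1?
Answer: 16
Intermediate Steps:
c(N, m) = -1
c(-4, -3)*(-16) = -1*(-16) = 16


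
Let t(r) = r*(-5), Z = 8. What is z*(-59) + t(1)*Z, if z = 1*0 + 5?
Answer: -335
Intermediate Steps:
t(r) = -5*r
z = 5 (z = 0 + 5 = 5)
z*(-59) + t(1)*Z = 5*(-59) - 5*1*8 = -295 - 5*8 = -295 - 40 = -335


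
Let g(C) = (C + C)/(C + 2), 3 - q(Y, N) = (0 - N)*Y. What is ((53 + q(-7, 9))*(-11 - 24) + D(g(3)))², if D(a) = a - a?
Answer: 60025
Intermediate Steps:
q(Y, N) = 3 + N*Y (q(Y, N) = 3 - (0 - N)*Y = 3 - (-N)*Y = 3 - (-1)*N*Y = 3 + N*Y)
g(C) = 2*C/(2 + C) (g(C) = (2*C)/(2 + C) = 2*C/(2 + C))
D(a) = 0
((53 + q(-7, 9))*(-11 - 24) + D(g(3)))² = ((53 + (3 + 9*(-7)))*(-11 - 24) + 0)² = ((53 + (3 - 63))*(-35) + 0)² = ((53 - 60)*(-35) + 0)² = (-7*(-35) + 0)² = (245 + 0)² = 245² = 60025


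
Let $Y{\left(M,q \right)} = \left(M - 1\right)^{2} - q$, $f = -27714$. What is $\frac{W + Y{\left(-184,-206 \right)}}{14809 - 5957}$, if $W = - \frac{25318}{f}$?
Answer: $\frac{238561513}{61331082} \approx 3.8897$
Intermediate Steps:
$Y{\left(M,q \right)} = \left(-1 + M\right)^{2} - q$
$W = \frac{12659}{13857}$ ($W = - \frac{25318}{-27714} = \left(-25318\right) \left(- \frac{1}{27714}\right) = \frac{12659}{13857} \approx 0.91355$)
$\frac{W + Y{\left(-184,-206 \right)}}{14809 - 5957} = \frac{\frac{12659}{13857} - \left(-206 - \left(-1 - 184\right)^{2}\right)}{14809 - 5957} = \frac{\frac{12659}{13857} + \left(\left(-185\right)^{2} + 206\right)}{8852} = \left(\frac{12659}{13857} + \left(34225 + 206\right)\right) \frac{1}{8852} = \left(\frac{12659}{13857} + 34431\right) \frac{1}{8852} = \frac{477123026}{13857} \cdot \frac{1}{8852} = \frac{238561513}{61331082}$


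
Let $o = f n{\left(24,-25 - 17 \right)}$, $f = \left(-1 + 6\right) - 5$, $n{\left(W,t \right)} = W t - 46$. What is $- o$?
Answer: $0$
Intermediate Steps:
$n{\left(W,t \right)} = -46 + W t$
$f = 0$ ($f = 5 - 5 = 0$)
$o = 0$ ($o = 0 \left(-46 + 24 \left(-25 - 17\right)\right) = 0 \left(-46 + 24 \left(-42\right)\right) = 0 \left(-46 - 1008\right) = 0 \left(-1054\right) = 0$)
$- o = \left(-1\right) 0 = 0$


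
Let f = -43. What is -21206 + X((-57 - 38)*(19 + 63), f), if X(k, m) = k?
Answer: -28996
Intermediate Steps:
-21206 + X((-57 - 38)*(19 + 63), f) = -21206 + (-57 - 38)*(19 + 63) = -21206 - 95*82 = -21206 - 7790 = -28996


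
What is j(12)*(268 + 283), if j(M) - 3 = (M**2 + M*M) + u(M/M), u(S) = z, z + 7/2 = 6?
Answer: 323437/2 ≈ 1.6172e+5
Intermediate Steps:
z = 5/2 (z = -7/2 + 6 = 5/2 ≈ 2.5000)
u(S) = 5/2
j(M) = 11/2 + 2*M**2 (j(M) = 3 + ((M**2 + M*M) + 5/2) = 3 + ((M**2 + M**2) + 5/2) = 3 + (2*M**2 + 5/2) = 3 + (5/2 + 2*M**2) = 11/2 + 2*M**2)
j(12)*(268 + 283) = (11/2 + 2*12**2)*(268 + 283) = (11/2 + 2*144)*551 = (11/2 + 288)*551 = (587/2)*551 = 323437/2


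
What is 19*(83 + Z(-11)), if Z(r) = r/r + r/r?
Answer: 1615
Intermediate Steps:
Z(r) = 2 (Z(r) = 1 + 1 = 2)
19*(83 + Z(-11)) = 19*(83 + 2) = 19*85 = 1615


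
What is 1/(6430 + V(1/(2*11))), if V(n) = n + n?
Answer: 11/70731 ≈ 0.00015552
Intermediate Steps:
V(n) = 2*n
1/(6430 + V(1/(2*11))) = 1/(6430 + 2/((2*11))) = 1/(6430 + 2/22) = 1/(6430 + 2*(1/22)) = 1/(6430 + 1/11) = 1/(70731/11) = 11/70731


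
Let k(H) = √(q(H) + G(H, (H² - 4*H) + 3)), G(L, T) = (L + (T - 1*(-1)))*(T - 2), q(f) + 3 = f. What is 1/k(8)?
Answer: √1457/1457 ≈ 0.026198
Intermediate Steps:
q(f) = -3 + f
G(L, T) = (-2 + T)*(1 + L + T) (G(L, T) = (L + (T + 1))*(-2 + T) = (L + (1 + T))*(-2 + T) = (1 + L + T)*(-2 + T) = (-2 + T)*(1 + L + T))
k(H) = √(-8 + (3 + H² - 4*H)² - H² + 3*H + H*(3 + H² - 4*H)) (k(H) = √((-3 + H) + (-2 + ((H² - 4*H) + 3)² - ((H² - 4*H) + 3) - 2*H + H*((H² - 4*H) + 3))) = √((-3 + H) + (-2 + (3 + H² - 4*H)² - (3 + H² - 4*H) - 2*H + H*(3 + H² - 4*H))) = √((-3 + H) + (-2 + (3 + H² - 4*H)² + (-3 - H² + 4*H) - 2*H + H*(3 + H² - 4*H))) = √((-3 + H) + (-5 + (3 + H² - 4*H)² - H² + 2*H + H*(3 + H² - 4*H))) = √(-8 + (3 + H² - 4*H)² - H² + 3*H + H*(3 + H² - 4*H)))
1/k(8) = 1/(√(1 + 8⁴ - 18*8 - 7*8³ + 17*8²)) = 1/(√(1 + 4096 - 144 - 7*512 + 17*64)) = 1/(√(1 + 4096 - 144 - 3584 + 1088)) = 1/(√1457) = √1457/1457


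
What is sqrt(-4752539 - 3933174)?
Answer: I*sqrt(8685713) ≈ 2947.2*I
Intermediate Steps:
sqrt(-4752539 - 3933174) = sqrt(-8685713) = I*sqrt(8685713)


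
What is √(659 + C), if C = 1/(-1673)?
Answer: √1844492538/1673 ≈ 25.671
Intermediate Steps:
C = -1/1673 ≈ -0.00059773
√(659 + C) = √(659 - 1/1673) = √(1102506/1673) = √1844492538/1673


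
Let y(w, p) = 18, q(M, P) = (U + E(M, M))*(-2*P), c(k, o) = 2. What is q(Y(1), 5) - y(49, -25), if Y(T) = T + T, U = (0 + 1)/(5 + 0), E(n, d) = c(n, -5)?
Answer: -40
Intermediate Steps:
E(n, d) = 2
U = 1/5 ≈ 0.20000
Y(T) = 2*T
q(M, P) = -22*P/5 (q(M, P) = (1/5 + 2)*(-2*P) = 11*(-2*P)/5 = -22*P/5)
q(Y(1), 5) - y(49, -25) = -22/5*5 - 1*18 = -22 - 18 = -40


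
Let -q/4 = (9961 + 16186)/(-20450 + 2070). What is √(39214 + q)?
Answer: √828085521815/4595 ≈ 198.04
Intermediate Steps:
q = 26147/4595 (q = -4*(9961 + 16186)/(-20450 + 2070) = -104588/(-18380) = -104588*(-1)/18380 = -4*(-26147/18380) = 26147/4595 ≈ 5.6903)
√(39214 + q) = √(39214 + 26147/4595) = √(180214477/4595) = √828085521815/4595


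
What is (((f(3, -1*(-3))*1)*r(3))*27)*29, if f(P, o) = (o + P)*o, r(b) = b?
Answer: 42282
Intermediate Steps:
f(P, o) = o*(P + o) (f(P, o) = (P + o)*o = o*(P + o))
(((f(3, -1*(-3))*1)*r(3))*27)*29 = (((((-1*(-3))*(3 - 1*(-3)))*1)*3)*27)*29 = ((((3*(3 + 3))*1)*3)*27)*29 = ((((3*6)*1)*3)*27)*29 = (((18*1)*3)*27)*29 = ((18*3)*27)*29 = (54*27)*29 = 1458*29 = 42282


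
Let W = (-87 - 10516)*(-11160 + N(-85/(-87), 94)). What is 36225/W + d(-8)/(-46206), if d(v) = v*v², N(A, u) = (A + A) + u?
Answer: 116764585727/10251856722276 ≈ 0.011390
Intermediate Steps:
N(A, u) = u + 2*A (N(A, u) = 2*A + u = u + 2*A)
d(v) = v³
W = 10206150916/87 (W = (-87 - 10516)*(-11160 + (94 + 2*(-85/(-87)))) = -10603*(-11160 + (94 + 2*(-85*(-1/87)))) = -10603*(-11160 + (94 + 2*(85/87))) = -10603*(-11160 + (94 + 170/87)) = -10603*(-11160 + 8348/87) = -10603*(-962572/87) = 10206150916/87 ≈ 1.1731e+8)
36225/W + d(-8)/(-46206) = 36225/(10206150916/87) + (-8)³/(-46206) = 36225*(87/10206150916) - 512*(-1/46206) = 137025/443745692 + 256/23103 = 116764585727/10251856722276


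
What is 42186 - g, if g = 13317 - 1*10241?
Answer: 39110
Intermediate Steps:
g = 3076 (g = 13317 - 10241 = 3076)
42186 - g = 42186 - 1*3076 = 42186 - 3076 = 39110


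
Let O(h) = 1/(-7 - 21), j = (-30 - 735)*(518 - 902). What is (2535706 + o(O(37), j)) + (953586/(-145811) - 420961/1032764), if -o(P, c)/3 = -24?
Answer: 381857582843651837/150588351604 ≈ 2.5358e+6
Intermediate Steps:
j = 293760 (j = -765*(-384) = 293760)
O(h) = -1/28 (O(h) = 1/(-28) = -1/28)
o(P, c) = 72 (o(P, c) = -3*(-24) = 72)
(2535706 + o(O(37), j)) + (953586/(-145811) - 420961/1032764) = (2535706 + 72) + (953586/(-145811) - 420961/1032764) = 2535778 + (953586*(-1/145811) - 420961*1/1032764) = 2535778 + (-953586/145811 - 420961/1032764) = 2535778 - 1046210036075/150588351604 = 381857582843651837/150588351604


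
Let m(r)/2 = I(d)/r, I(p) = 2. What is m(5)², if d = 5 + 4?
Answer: 16/25 ≈ 0.64000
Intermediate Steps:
d = 9
m(r) = 4/r (m(r) = 2*(2/r) = 4/r)
m(5)² = (4/5)² = (4*(⅕))² = (⅘)² = 16/25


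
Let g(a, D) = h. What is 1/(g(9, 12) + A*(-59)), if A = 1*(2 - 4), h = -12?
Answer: 1/106 ≈ 0.0094340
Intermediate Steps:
g(a, D) = -12
A = -2 (A = 1*(-2) = -2)
1/(g(9, 12) + A*(-59)) = 1/(-12 - 2*(-59)) = 1/(-12 + 118) = 1/106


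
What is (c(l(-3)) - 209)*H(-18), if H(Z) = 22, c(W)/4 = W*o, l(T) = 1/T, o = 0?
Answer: -4598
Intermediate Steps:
c(W) = 0 (c(W) = 4*(W*0) = 4*0 = 0)
(c(l(-3)) - 209)*H(-18) = (0 - 209)*22 = -209*22 = -4598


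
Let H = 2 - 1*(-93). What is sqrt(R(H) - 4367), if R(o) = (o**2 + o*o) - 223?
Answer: 2*sqrt(3365) ≈ 116.02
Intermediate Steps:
H = 95 (H = 2 + 93 = 95)
R(o) = -223 + 2*o**2 (R(o) = (o**2 + o**2) - 223 = 2*o**2 - 223 = -223 + 2*o**2)
sqrt(R(H) - 4367) = sqrt((-223 + 2*95**2) - 4367) = sqrt((-223 + 2*9025) - 4367) = sqrt((-223 + 18050) - 4367) = sqrt(17827 - 4367) = sqrt(13460) = 2*sqrt(3365)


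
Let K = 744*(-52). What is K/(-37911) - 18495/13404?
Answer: -20287777/56462116 ≈ -0.35932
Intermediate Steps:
K = -38688
K/(-37911) - 18495/13404 = -38688/(-37911) - 18495/13404 = -38688*(-1/37911) - 18495*1/13404 = 12896/12637 - 6165/4468 = -20287777/56462116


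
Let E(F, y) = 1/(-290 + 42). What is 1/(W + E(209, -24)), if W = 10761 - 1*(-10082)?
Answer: 248/5169063 ≈ 4.7978e-5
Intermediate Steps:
W = 20843 (W = 10761 + 10082 = 20843)
E(F, y) = -1/248 (E(F, y) = 1/(-248) = -1/248)
1/(W + E(209, -24)) = 1/(20843 - 1/248) = 1/(5169063/248) = 248/5169063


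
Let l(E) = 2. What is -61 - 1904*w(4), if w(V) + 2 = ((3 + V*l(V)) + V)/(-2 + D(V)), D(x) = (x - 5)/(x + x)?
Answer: 17187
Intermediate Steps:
D(x) = (-5 + x)/(2*x) (D(x) = (-5 + x)/((2*x)) = (-5 + x)*(1/(2*x)) = (-5 + x)/(2*x))
w(V) = -2 + (3 + 3*V)/(-2 + (-5 + V)/(2*V)) (w(V) = -2 + ((3 + V*2) + V)/(-2 + (-5 + V)/(2*V)) = -2 + ((3 + 2*V) + V)/(-2 + (-5 + V)/(2*V)) = -2 + (3 + 3*V)/(-2 + (-5 + V)/(2*V)))
-61 - 1904*w(4) = -61 - 1904*2*(-5 - 6*4 - 3*4²)/(5 + 3*4) = -61 - 1904*2*(-5 - 24 - 3*16)/(5 + 12) = -61 - 1904*2*(-5 - 24 - 48)/17 = -61 - 1904*2*(1/17)*(-77) = -61 - 1904*(-154)/17 = -61 - 119*(-2464/17) = -61 + 17248 = 17187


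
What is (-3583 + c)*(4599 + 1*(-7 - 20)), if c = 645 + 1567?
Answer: -6268212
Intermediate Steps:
c = 2212
(-3583 + c)*(4599 + 1*(-7 - 20)) = (-3583 + 2212)*(4599 + 1*(-7 - 20)) = -1371*(4599 + 1*(-27)) = -1371*(4599 - 27) = -1371*4572 = -6268212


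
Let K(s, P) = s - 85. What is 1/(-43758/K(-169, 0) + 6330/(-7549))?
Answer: 958723/164360661 ≈ 0.0058330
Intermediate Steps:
K(s, P) = -85 + s
1/(-43758/K(-169, 0) + 6330/(-7549)) = 1/(-43758/(-85 - 169) + 6330/(-7549)) = 1/(-43758/(-254) + 6330*(-1/7549)) = 1/(-43758*(-1/254) - 6330/7549) = 1/(21879/127 - 6330/7549) = 1/(164360661/958723) = 958723/164360661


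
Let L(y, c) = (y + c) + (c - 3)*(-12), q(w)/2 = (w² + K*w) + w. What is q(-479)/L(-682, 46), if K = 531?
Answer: 25387/576 ≈ 44.075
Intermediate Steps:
q(w) = 2*w² + 1064*w (q(w) = 2*((w² + 531*w) + w) = 2*(w² + 532*w) = 2*w² + 1064*w)
L(y, c) = 36 + y - 11*c (L(y, c) = (c + y) + (-3 + c)*(-12) = (c + y) + (36 - 12*c) = 36 + y - 11*c)
q(-479)/L(-682, 46) = (2*(-479)*(532 - 479))/(36 - 682 - 11*46) = (2*(-479)*53)/(36 - 682 - 506) = -50774/(-1152) = -50774*(-1/1152) = 25387/576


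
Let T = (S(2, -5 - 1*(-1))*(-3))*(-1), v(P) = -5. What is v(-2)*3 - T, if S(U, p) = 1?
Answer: -18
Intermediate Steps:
T = 3 (T = (1*(-3))*(-1) = -3*(-1) = 3)
v(-2)*3 - T = -5*3 - 1*3 = -15 - 3 = -18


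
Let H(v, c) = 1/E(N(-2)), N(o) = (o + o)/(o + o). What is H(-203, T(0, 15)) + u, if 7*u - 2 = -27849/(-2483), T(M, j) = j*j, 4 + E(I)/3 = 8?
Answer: 411161/208572 ≈ 1.9713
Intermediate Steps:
N(o) = 1 (N(o) = (2*o)/((2*o)) = (2*o)*(1/(2*o)) = 1)
E(I) = 12 (E(I) = -12 + 3*8 = -12 + 24 = 12)
T(M, j) = j**2
H(v, c) = 1/12
u = 32815/17381 (u = 2/7 + (-27849/(-2483))/7 = 2/7 + (-27849*(-1/2483))/7 = 2/7 + (1/7)*(27849/2483) = 2/7 + 27849/17381 = 32815/17381 ≈ 1.8880)
H(-203, T(0, 15)) + u = 1/12 + 32815/17381 = 411161/208572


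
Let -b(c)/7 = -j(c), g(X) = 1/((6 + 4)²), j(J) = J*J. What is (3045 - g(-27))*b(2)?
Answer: 2131493/25 ≈ 85260.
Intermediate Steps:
j(J) = J²
g(X) = 1/100 (g(X) = 1/(10²) = 1/100)
b(c) = 7*c² (b(c) = -(-7)*c² = 7*c²)
(3045 - g(-27))*b(2) = (3045 - 1*1/100)*(7*2²) = (3045 - 1/100)*(7*4) = (304499/100)*28 = 2131493/25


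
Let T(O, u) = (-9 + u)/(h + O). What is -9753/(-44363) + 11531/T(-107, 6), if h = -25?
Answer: 22508198885/44363 ≈ 5.0736e+5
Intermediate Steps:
T(O, u) = (-9 + u)/(-25 + O)
-9753/(-44363) + 11531/T(-107, 6) = -9753/(-44363) + 11531/(((-9 + 6)/(-25 - 107))) = -9753*(-1/44363) + 11531/((-3/(-132))) = 9753/44363 + 11531/((-1/132*(-3))) = 9753/44363 + 11531/(1/44) = 9753/44363 + 11531*44 = 9753/44363 + 507364 = 22508198885/44363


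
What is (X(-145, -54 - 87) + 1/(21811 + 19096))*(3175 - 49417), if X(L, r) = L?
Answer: 274285070388/40907 ≈ 6.7051e+6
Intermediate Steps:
(X(-145, -54 - 87) + 1/(21811 + 19096))*(3175 - 49417) = (-145 + 1/(21811 + 19096))*(3175 - 49417) = (-145 + 1/40907)*(-46242) = -5931514/40907*(-46242) = 274285070388/40907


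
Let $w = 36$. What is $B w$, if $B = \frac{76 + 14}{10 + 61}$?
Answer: $\frac{3240}{71} \approx 45.634$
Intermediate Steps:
$B = \frac{90}{71} \approx 1.2676$
$B w = \frac{90}{71} \cdot 36 = \frac{3240}{71}$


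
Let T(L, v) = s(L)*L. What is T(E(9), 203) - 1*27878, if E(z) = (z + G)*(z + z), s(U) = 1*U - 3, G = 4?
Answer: 26176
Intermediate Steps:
s(U) = -3 + U (s(U) = U - 3 = -3 + U)
E(z) = 2*z*(4 + z) (E(z) = (z + 4)*(z + z) = (4 + z)*(2*z) = 2*z*(4 + z))
T(L, v) = L*(-3 + L) (T(L, v) = (-3 + L)*L = L*(-3 + L))
T(E(9), 203) - 1*27878 = (2*9*(4 + 9))*(-3 + 2*9*(4 + 9)) - 1*27878 = (2*9*13)*(-3 + 2*9*13) - 27878 = 234*(-3 + 234) - 27878 = 234*231 - 27878 = 54054 - 27878 = 26176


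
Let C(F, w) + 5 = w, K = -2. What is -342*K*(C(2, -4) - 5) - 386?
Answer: -9962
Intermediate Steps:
C(F, w) = -5 + w
-342*K*(C(2, -4) - 5) - 386 = -(-684)*((-5 - 4) - 5) - 386 = -(-684)*(-9 - 5) - 386 = -(-684)*(-14) - 386 = -342*28 - 386 = -9576 - 386 = -9962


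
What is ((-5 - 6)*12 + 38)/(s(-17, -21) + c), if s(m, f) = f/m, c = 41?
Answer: -799/359 ≈ -2.2256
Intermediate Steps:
((-5 - 6)*12 + 38)/(s(-17, -21) + c) = ((-5 - 6)*12 + 38)/(-21/(-17) + 41) = (-11*12 + 38)/(-21*(-1/17) + 41) = (-132 + 38)/(21/17 + 41) = -94/718/17 = -94*17/718 = -799/359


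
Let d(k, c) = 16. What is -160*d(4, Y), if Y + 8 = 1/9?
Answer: -2560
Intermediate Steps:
Y = -71/9 (Y = -8 + 1/9 = -8 + ⅑ = -71/9 ≈ -7.8889)
-160*d(4, Y) = -160*16 = -2560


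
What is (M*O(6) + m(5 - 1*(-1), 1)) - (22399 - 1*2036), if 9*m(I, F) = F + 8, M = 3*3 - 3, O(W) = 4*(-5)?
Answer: -20482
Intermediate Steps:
O(W) = -20
M = 6 (M = 9 - 3 = 6)
m(I, F) = 8/9 + F/9 (m(I, F) = (F + 8)/9 = (8 + F)/9 = 8/9 + F/9)
(M*O(6) + m(5 - 1*(-1), 1)) - (22399 - 1*2036) = (6*(-20) + (8/9 + (1/9)*1)) - (22399 - 1*2036) = (-120 + (8/9 + 1/9)) - (22399 - 2036) = (-120 + 1) - 1*20363 = -119 - 20363 = -20482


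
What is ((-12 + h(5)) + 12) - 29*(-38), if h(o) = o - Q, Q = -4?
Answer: 1111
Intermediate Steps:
h(o) = 4 + o (h(o) = o - 1*(-4) = o + 4 = 4 + o)
((-12 + h(5)) + 12) - 29*(-38) = ((-12 + (4 + 5)) + 12) - 29*(-38) = ((-12 + 9) + 12) + 1102 = (-3 + 12) + 1102 = 9 + 1102 = 1111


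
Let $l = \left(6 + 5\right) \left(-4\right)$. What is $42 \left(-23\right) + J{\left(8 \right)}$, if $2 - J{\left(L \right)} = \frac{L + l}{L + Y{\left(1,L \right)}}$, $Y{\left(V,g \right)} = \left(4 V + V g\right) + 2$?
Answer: $- \frac{10586}{11} \approx -962.36$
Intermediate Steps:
$Y{\left(V,g \right)} = 2 + 4 V + V g$
$l = -44$ ($l = 11 \left(-4\right) = -44$)
$J{\left(L \right)} = 2 - \frac{-44 + L}{6 + 2 L}$ ($J{\left(L \right)} = 2 - \frac{L - 44}{L + \left(2 + 4 \cdot 1 + 1 L\right)} = 2 - \frac{-44 + L}{L + \left(2 + 4 + L\right)} = 2 - \frac{-44 + L}{L + \left(6 + L\right)} = 2 - \frac{-44 + L}{6 + 2 L}$)
$42 \left(-23\right) + J{\left(8 \right)} = 42 \left(-23\right) + \frac{56 + 3 \cdot 8}{2 \left(3 + 8\right)} = -966 + \frac{56 + 24}{2 \cdot 11} = -966 + \frac{1}{2} \cdot \frac{1}{11} \cdot 80 = -966 + \frac{40}{11} = - \frac{10586}{11}$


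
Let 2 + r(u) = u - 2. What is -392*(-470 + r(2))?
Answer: 185024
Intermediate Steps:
r(u) = -4 + u (r(u) = -2 + (u - 2) = -2 + (-2 + u) = -4 + u)
-392*(-470 + r(2)) = -392*(-470 + (-4 + 2)) = -392*(-470 - 2) = -392*(-472) = 185024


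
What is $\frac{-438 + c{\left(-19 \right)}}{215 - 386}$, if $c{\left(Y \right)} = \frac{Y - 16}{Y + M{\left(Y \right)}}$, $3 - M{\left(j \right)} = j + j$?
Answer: $\frac{509}{198} \approx 2.5707$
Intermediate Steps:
$M{\left(j \right)} = 3 - 2 j$ ($M{\left(j \right)} = 3 - \left(j + j\right) = 3 - 2 j$)
$c{\left(Y \right)} = \frac{-16 + Y}{3 - Y}$ ($c{\left(Y \right)} = \frac{Y - 16}{Y - \left(-3 + 2 Y\right)} = \frac{-16 + Y}{3 - Y}$)
$\frac{-438 + c{\left(-19 \right)}}{215 - 386} = \frac{-438 + \frac{-16 - 19}{3 - -19}}{215 - 386} = \frac{-438 + \frac{1}{3 + 19} \left(-35\right)}{-171} = \left(-438 + \frac{1}{22} \left(-35\right)\right) \left(- \frac{1}{171}\right) = \left(-438 - \frac{35}{22}\right) \left(- \frac{1}{171}\right) = \left(- \frac{9671}{22}\right) \left(- \frac{1}{171}\right) = \frac{509}{198}$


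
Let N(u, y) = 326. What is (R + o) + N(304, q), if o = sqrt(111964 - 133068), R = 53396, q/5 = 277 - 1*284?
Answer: 53722 + 4*I*sqrt(1319) ≈ 53722.0 + 145.27*I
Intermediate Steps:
q = -35 (q = 5*(277 - 1*284) = 5*(277 - 284) = 5*(-7) = -35)
o = 4*I*sqrt(1319) (o = sqrt(-21104) = 4*I*sqrt(1319) ≈ 145.27*I)
(R + o) + N(304, q) = (53396 + 4*I*sqrt(1319)) + 326 = 53722 + 4*I*sqrt(1319)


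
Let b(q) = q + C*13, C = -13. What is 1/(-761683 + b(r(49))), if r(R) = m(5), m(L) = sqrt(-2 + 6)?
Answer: -1/761850 ≈ -1.3126e-6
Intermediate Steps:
m(L) = 2 (m(L) = sqrt(4) = 2)
r(R) = 2
b(q) = -169 + q (b(q) = q - 13*13 = q - 169 = -169 + q)
1/(-761683 + b(r(49))) = 1/(-761683 + (-169 + 2)) = 1/(-761683 - 167) = 1/(-761850) = -1/761850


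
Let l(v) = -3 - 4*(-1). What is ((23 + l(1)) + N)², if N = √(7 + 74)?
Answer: 1089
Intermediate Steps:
l(v) = 1 (l(v) = -3 + 4 = 1)
N = 9 (N = √81 = 9)
((23 + l(1)) + N)² = ((23 + 1) + 9)² = (24 + 9)² = 33² = 1089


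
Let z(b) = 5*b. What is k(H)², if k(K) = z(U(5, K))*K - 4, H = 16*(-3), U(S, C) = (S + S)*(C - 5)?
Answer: 16178822416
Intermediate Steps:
U(S, C) = 2*S*(-5 + C) (U(S, C) = (2*S)*(-5 + C) = 2*S*(-5 + C))
H = -48
k(K) = -4 + K*(-250 + 50*K) (k(K) = (5*(2*5*(-5 + K)))*K - 4 = (5*(-50 + 10*K))*K - 4 = (-250 + 50*K)*K - 4 = K*(-250 + 50*K) - 4 = -4 + K*(-250 + 50*K))
k(H)² = (-4 + 50*(-48)*(-5 - 48))² = (-4 + 50*(-48)*(-53))² = (-4 + 127200)² = 127196² = 16178822416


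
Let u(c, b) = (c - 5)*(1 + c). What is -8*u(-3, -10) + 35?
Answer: -93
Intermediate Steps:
u(c, b) = (1 + c)*(-5 + c) (u(c, b) = (-5 + c)*(1 + c) = (1 + c)*(-5 + c))
-8*u(-3, -10) + 35 = -8*(-5 + (-3)**2 - 4*(-3)) + 35 = -8*(-5 + 9 + 12) + 35 = -8*16 + 35 = -128 + 35 = -93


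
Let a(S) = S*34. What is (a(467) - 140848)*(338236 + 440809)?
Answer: -97357253650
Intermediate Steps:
a(S) = 34*S
(a(467) - 140848)*(338236 + 440809) = (34*467 - 140848)*(338236 + 440809) = (15878 - 140848)*779045 = -124970*779045 = -97357253650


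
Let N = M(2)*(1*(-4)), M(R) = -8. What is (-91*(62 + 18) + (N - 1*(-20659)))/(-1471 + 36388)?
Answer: 13411/34917 ≈ 0.38408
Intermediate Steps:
N = 32 (N = -8*(-4) = 32)
(-91*(62 + 18) + (N - 1*(-20659)))/(-1471 + 36388) = (-91*(62 + 18) + (32 - 1*(-20659)))/(-1471 + 36388) = (-91*80 + (32 + 20659))/34917 = (-7280 + 20691)*(1/34917) = 13411*(1/34917) = 13411/34917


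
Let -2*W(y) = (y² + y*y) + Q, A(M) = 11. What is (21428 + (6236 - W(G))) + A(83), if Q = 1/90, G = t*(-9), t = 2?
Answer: 5039821/180 ≈ 27999.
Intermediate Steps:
G = -18 (G = 2*(-9) = -18)
Q = 1/90 ≈ 0.011111
W(y) = -1/180 - y² (W(y) = -((y² + y*y) + 1/90)/2 = -((y² + y²) + 1/90)/2 = -(2*y² + 1/90)/2 = -(1/90 + 2*y²)/2 = -1/180 - y²)
(21428 + (6236 - W(G))) + A(83) = (21428 + (6236 - (-1/180 - 1*(-18)²))) + 11 = (21428 + (6236 - (-1/180 - 1*324))) + 11 = (21428 + (6236 - (-1/180 - 324))) + 11 = (21428 + (6236 - 1*(-58321/180))) + 11 = (21428 + (6236 + 58321/180)) + 11 = (21428 + 1180801/180) + 11 = 5037841/180 + 11 = 5039821/180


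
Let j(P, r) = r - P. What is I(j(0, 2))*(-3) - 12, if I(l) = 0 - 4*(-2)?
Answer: -36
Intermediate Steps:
I(l) = 8 (I(l) = 0 + 8 = 8)
I(j(0, 2))*(-3) - 12 = 8*(-3) - 12 = -24 - 12 = -36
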